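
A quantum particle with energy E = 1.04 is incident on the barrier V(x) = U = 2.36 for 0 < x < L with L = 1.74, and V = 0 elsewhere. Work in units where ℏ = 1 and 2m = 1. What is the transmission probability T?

Since E < U the interior solution is evanescent with decay constant κ = √(2m(U − E))/ℏ = 1.149.
κL = 1.999, sinh(κL) = 3.624.
Matching ψ, ψ′ at both faces gives T = [1 + U² sinh²(κL) / (4E(U − E))]⁻¹ = 1/14.32 = 0.0698.

T = 0.0698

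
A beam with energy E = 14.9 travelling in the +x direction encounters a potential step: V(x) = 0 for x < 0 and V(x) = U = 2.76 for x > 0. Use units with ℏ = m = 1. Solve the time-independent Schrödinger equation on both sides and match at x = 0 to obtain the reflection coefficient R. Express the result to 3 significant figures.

On each side the TISE gives plane waves with k = √(2m(E − V))/ℏ: k₁ = √(2·1·14.9) = 5.459, k₂ = √(2·1·12.14) = 4.927.
Matching ψ and ψ′ at x = 0 gives r = (k₁ − k₂)/(k₁ + k₂), so R = r² = 0.002618 and T = 1 − R = 0.9974.

R = 0.00262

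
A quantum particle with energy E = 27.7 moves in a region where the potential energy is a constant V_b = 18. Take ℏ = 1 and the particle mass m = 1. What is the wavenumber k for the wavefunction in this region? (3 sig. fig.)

k = 4.40

With E > V_b the solution is oscillatory, ψ ∝ e^{±ikx} with k = √(2m(E − V_b))/ℏ.
k = √(2 × 1 × 9.7) = 4.405.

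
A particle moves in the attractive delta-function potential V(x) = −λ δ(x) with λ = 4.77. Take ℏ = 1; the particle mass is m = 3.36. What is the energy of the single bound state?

The bound state is ψ(x) = √κ e^{−κ|x|}. The derivative jump ψ'(0⁺) − ψ'(0⁻) = −(2mλ/ℏ²)ψ(0) fixes κ = mλ/ℏ² = 16.03.
Then E = −ℏ²κ²/(2m) = −mλ²/(2ℏ²) = -38.22.

E = -38.2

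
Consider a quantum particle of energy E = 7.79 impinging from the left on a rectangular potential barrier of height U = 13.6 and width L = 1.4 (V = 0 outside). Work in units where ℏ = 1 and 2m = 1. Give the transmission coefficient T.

E < U: inside the barrier ψ ∝ e^{±κx} with κ = √(2m(U − E))/ℏ = 2.410.
κL = 3.375, sinh(κL) = 14.59.
Matching ψ, ψ′ at both faces gives T = [1 + U² sinh²(κL) / (4E(U − E))]⁻¹ = 1/218.4 = 0.00458.

T = 0.00458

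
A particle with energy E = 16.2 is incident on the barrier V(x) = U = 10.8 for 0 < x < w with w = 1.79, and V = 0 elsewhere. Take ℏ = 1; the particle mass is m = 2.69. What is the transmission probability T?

T = 0.984

E > U: inside the barrier k₂ = √(2m(E − U))/ℏ = 5.390, k₂w = 9.648.
T = [1 + U² sin²(k₂w) / (4E(E − U))]⁻¹ = 1/1.016 = 0.984.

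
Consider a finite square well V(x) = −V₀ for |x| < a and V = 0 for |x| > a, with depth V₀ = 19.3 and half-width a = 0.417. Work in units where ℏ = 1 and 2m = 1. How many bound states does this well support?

Define the well-strength parameter z₀ = (a/ℏ)√(2mV₀) = 0.417 × √(2·0.5·19.3) = 1.832.
The even/odd transcendental equations gain one root per π/2 in z₀, giving N = 1 + ⌊2z₀/π⌋ = 1 + ⌊1.166⌋ = 2.

N = 2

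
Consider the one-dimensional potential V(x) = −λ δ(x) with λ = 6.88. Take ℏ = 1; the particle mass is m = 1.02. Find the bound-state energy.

E = -24.1

The bound state is ψ(x) = √κ e^{−κ|x|}. The derivative jump ψ'(0⁺) − ψ'(0⁻) = −(2mλ/ℏ²)ψ(0) fixes κ = mλ/ℏ² = 7.018.
Then E = −ℏ²κ²/(2m) = −mλ²/(2ℏ²) = -24.14.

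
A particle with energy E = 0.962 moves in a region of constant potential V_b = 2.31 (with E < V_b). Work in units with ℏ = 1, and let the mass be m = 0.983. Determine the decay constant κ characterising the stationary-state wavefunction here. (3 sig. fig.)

Since E < V_b the TISE in this region is ψ'' = κ²ψ with κ = √(2m(V_b − E))/ℏ.
κ = √(2 × 0.983 × 1.348) = 1.628.

κ = 1.63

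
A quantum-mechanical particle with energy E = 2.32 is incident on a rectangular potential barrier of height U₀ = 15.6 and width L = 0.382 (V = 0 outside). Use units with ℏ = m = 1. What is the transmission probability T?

T = 0.0395

Since E < U₀ the interior solution is evanescent with decay constant κ = √(2m(U₀ − E))/ℏ = 5.154.
κL = 1.969, sinh(κL) = 3.511.
The exact tunnelling result is T⁻¹ = 1 + U₀² sinh²(κL) / [4E(U₀ − E)] = 25.34, so T = 0.0395.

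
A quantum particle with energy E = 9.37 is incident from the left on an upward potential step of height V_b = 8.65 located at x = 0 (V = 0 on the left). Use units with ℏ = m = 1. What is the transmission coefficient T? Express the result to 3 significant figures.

T = 0.680

The wavenumbers are k₁ = √(2mE)/ℏ = 4.329 on the left and k₂ = √(2m(E − V_b))/ℏ = 1.200 on the right.
Continuity of ψ and ψ′ at the step yields the reflection amplitude r = (k₁ − k₂)/(k₁ + k₂) = 0.5659; thus R = |r|² = 0.3203, T = 0.6797.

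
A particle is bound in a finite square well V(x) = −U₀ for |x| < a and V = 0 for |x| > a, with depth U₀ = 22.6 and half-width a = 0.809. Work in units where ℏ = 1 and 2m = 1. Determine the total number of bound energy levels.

N = 3

Define the well-strength parameter z₀ = (a/ℏ)√(2mU₀) = 0.809 × √(2·0.5·22.6) = 3.846.
A new bound state (alternating even/odd) appears each time z₀ passes a multiple of π/2, so N = ⌊2z₀/π⌋ + 1 = ⌊2.448⌋ + 1 = 3.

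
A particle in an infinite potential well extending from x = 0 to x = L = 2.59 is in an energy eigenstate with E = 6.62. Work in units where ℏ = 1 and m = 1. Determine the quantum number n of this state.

For an infinite well E_n = n²π²ℏ²/(2mL²), so n = (L/πℏ)√(2mE).
n = (2.59/π) × √(2 × 1 × 6.62) = 3.000 → n = 3.

n = 3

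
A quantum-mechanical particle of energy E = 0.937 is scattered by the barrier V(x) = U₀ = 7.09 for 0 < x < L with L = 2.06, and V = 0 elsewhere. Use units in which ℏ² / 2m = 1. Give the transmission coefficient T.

E < U₀: inside the barrier ψ ∝ e^{±κx} with κ = √(2m(U₀ − E))/ℏ = 2.481.
κL = 5.110, sinh(κL) = 82.82.
Matching ψ, ψ′ at both faces gives T = [1 + U₀² sinh²(κL) / (4E(U₀ − E))]⁻¹ = 1/14950 = 0.0000669.

T = 0.0000669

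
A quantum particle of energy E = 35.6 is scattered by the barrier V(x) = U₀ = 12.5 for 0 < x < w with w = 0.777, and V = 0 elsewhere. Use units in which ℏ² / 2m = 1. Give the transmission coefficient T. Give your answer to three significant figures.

E > U₀: inside the barrier k₂ = √(2m(E − U₀))/ℏ = 4.806, k₂w = 3.734.
Matching at both interfaces gives T⁻¹ = 1 + U₀² sin²(k₂w) / [4E(E − U₀)] = 1.015, hence T = 0.985.

T = 0.985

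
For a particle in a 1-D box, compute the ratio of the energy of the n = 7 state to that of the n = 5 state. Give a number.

E_n = n²π²ℏ²/(2mL²) so the ratio is n₂²/n₁² = 49/25 = 1.96.

1.96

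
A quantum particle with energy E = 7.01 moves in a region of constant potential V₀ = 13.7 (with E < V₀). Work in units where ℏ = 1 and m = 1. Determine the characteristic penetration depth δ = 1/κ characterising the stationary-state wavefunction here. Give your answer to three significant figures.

δ = 0.273

Since E < V₀ the TISE in this region is ψ'' = κ²ψ with κ = √(2m(V₀ − E))/ℏ.
κ = √(2 × 1 × 6.69) = 3.658. The penetration depth is δ = 1/κ = 0.273.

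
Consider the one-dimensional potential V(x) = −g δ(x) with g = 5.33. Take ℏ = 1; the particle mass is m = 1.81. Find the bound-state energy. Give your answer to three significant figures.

The bound state is ψ(x) = √κ e^{−κ|x|}. The derivative jump ψ'(0⁺) − ψ'(0⁻) = −(2mg/ℏ²)ψ(0) fixes κ = mg/ℏ² = 9.647.
Then E = −ℏ²κ²/(2m) = −mg²/(2ℏ²) = -25.71.

E = -25.7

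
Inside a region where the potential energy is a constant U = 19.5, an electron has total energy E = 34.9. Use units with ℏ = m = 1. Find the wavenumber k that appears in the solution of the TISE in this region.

With E > U the solution is oscillatory, ψ ∝ e^{±ikx} with k = √(2m(E − U))/ℏ.
k = √(2 × 1 × 15.4) = 5.550.

k = 5.55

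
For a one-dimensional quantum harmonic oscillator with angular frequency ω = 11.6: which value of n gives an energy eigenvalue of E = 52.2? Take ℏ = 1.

n = 4

E_n = ℏω(n + ½) ⇒ n = E/(ℏω) − ½ = 52.2/11.6 − 0.5 = 4.000 → n = 4.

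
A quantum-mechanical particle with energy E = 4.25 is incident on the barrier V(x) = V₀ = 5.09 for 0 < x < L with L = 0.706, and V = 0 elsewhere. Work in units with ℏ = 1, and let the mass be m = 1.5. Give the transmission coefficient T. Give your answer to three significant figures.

T = 0.227

E < V₀: inside the barrier ψ ∝ e^{±κx} with κ = √(2m(V₀ − E))/ℏ = 1.587.
κL = 1.121, sinh(κL) = 1.371.
Matching ψ, ψ′ at both faces gives T = [1 + V₀² sinh²(κL) / (4E(V₀ − E))]⁻¹ = 1/4.408 = 0.227.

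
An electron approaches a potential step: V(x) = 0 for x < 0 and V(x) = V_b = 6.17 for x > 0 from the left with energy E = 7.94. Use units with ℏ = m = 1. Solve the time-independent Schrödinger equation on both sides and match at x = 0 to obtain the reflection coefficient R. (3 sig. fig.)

On each side the TISE gives plane waves with k = √(2m(E − V))/ℏ: k₁ = √(2·1·7.94) = 3.985, k₂ = √(2·1·1.77) = 1.881.
Continuity of ψ and ψ′ at the step yields the reflection amplitude r = (k₁ − k₂)/(k₁ + k₂) = 0.3586; thus R = |r|² = 0.1286, T = 0.8714.

R = 0.129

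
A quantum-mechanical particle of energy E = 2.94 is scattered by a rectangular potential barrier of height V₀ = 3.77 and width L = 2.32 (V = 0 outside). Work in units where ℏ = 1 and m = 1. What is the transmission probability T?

E < V₀: inside the barrier ψ ∝ e^{±κx} with κ = √(2m(V₀ − E))/ℏ = 1.288.
κL = 2.989, sinh(κL) = 9.909.
Matching ψ, ψ′ at both faces gives T = [1 + V₀² sinh²(κL) / (4E(V₀ − E))]⁻¹ = 1/144.0 = 0.00695.

T = 0.00695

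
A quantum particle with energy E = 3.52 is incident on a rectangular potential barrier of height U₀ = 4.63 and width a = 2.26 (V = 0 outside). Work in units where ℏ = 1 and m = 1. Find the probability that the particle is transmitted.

Since E < U₀ the interior solution is evanescent with decay constant κ = √(2m(U₀ − E))/ℏ = 1.490.
κa = 3.367, sinh(κa) = 14.48.
The exact tunnelling result is T⁻¹ = 1 + U₀² sinh²(κa) / [4E(U₀ − E)] = 288.7, so T = 0.00346.

T = 0.00346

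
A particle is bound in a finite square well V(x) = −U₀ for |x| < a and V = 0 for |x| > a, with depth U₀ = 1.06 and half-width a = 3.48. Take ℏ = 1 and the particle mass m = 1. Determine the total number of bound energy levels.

Define the well-strength parameter z₀ = (a/ℏ)√(2mU₀) = 3.48 × √(2·1·1.06) = 5.067.
The even/odd transcendental equations gain one root per π/2 in z₀, giving N = 1 + ⌊2z₀/π⌋ = 1 + ⌊3.226⌋ = 4.

N = 4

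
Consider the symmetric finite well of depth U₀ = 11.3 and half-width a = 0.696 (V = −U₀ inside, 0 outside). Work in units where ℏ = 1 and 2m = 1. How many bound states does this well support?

Define the well-strength parameter z₀ = (a/ℏ)√(2mU₀) = 0.696 × √(2·0.5·11.3) = 2.340.
The even/odd transcendental equations gain one root per π/2 in z₀, giving N = 1 + ⌊2z₀/π⌋ = 1 + ⌊1.489⌋ = 2.

N = 2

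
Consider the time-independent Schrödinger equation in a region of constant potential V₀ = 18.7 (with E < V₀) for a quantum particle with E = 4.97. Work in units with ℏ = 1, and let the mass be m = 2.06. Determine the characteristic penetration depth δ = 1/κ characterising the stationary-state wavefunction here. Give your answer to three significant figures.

Since E < V₀ the TISE in this region is ψ'' = κ²ψ with κ = √(2m(V₀ − E))/ℏ.
κ = √(2 × 2.06 × 13.73) = 7.521. The penetration depth is δ = 1/κ = 0.133.

δ = 0.133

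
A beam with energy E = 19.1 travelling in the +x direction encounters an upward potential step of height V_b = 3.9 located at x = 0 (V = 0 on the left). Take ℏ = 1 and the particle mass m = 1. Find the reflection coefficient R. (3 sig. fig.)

The wavenumbers are k₁ = √(2mE)/ℏ = 6.181 on the left and k₂ = √(2m(E − V_b))/ℏ = 5.514 on the right.
Matching ψ and ψ′ at x = 0 gives r = (k₁ − k₂)/(k₁ + k₂), so R = r² = 0.003253 and T = 1 − R = 0.9967.

R = 0.00325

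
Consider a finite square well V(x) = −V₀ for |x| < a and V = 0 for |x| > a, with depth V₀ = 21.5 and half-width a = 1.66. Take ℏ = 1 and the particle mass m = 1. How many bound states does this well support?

Define the well-strength parameter z₀ = (a/ℏ)√(2mV₀) = 1.66 × √(2·1·21.5) = 10.89.
The even/odd transcendental equations gain one root per π/2 in z₀, giving N = 1 + ⌊2z₀/π⌋ = 1 + ⌊6.930⌋ = 7.

N = 7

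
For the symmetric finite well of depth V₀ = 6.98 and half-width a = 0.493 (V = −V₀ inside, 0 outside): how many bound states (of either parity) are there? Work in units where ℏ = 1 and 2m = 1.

N = 1

Define the well-strength parameter z₀ = (a/ℏ)√(2mV₀) = 0.493 × √(2·0.5·6.98) = 1.302.
A new bound state (alternating even/odd) appears each time z₀ passes a multiple of π/2, so N = ⌊2z₀/π⌋ + 1 = ⌊0.8292⌋ + 1 = 1.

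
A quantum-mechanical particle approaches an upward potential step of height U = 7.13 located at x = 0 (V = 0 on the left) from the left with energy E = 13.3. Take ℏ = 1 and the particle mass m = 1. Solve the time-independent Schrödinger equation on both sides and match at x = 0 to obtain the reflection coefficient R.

R = 0.0360

The wavenumbers are k₁ = √(2mE)/ℏ = 5.158 on the left and k₂ = √(2m(E − U))/ℏ = 3.513 on the right.
Continuity of ψ and ψ′ at the step yields the reflection amplitude r = (k₁ − k₂)/(k₁ + k₂) = 0.1897; thus R = |r|² = 0.03598, T = 0.9640.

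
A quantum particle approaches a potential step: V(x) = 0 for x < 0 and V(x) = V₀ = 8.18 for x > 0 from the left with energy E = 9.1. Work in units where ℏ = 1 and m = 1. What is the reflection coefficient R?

The wavenumbers are k₁ = √(2mE)/ℏ = 4.266 on the left and k₂ = √(2m(E − V₀))/ℏ = 1.356 on the right.
Matching ψ and ψ′ at x = 0 gives r = (k₁ − k₂)/(k₁ + k₂), so R = r² = 0.2678 and T = 1 − R = 0.7322.

R = 0.268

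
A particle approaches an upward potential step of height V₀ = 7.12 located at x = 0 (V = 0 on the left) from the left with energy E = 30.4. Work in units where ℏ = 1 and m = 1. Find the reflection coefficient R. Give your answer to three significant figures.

On each side the TISE gives plane waves with k = √(2m(E − V))/ℏ: k₁ = √(2·1·30.4) = 7.797, k₂ = √(2·1·23.28) = 6.823.
Matching ψ and ψ′ at x = 0 gives r = (k₁ − k₂)/(k₁ + k₂), so R = r² = 0.004437 and T = 1 − R = 0.9956.

R = 0.00444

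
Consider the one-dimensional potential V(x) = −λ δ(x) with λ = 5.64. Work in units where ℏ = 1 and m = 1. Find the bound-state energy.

For x ≠ 0 the bound state is ψ ∝ e^{−κ|x|}; integrating the TISE across the delta gives the cusp condition 2κ = 2mλ/ℏ², so κ = 5.640.
Then E = −ℏ²κ²/(2m) = −mλ²/(2ℏ²) = -15.90.

E = -15.9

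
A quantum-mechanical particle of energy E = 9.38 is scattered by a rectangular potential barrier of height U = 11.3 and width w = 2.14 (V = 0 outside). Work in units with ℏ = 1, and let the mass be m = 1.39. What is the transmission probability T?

T = 0.000115

Since E < U the interior solution is evanescent with decay constant κ = √(2m(U − E))/ℏ = 2.310.
κw = 4.944, sinh(κw) = 70.17.
The exact tunnelling result is T⁻¹ = 1 + U² sinh²(κw) / [4E(U − E)] = 8728, so T = 0.000115.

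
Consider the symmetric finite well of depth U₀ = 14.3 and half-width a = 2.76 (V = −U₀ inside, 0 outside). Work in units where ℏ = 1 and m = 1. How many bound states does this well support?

Define the well-strength parameter z₀ = (a/ℏ)√(2mU₀) = 2.76 × √(2·1·14.3) = 14.76.
The even/odd transcendental equations gain one root per π/2 in z₀, giving N = 1 + ⌊2z₀/π⌋ = 1 + ⌊9.397⌋ = 10.

N = 10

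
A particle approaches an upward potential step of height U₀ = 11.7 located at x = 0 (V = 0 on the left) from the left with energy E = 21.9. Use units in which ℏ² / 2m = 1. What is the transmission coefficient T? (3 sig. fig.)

T = 0.964

The wavenumbers are k₁ = √(2mE)/ℏ = 4.680 on the left and k₂ = √(2m(E − U₀))/ℏ = 3.194 on the right.
Matching ψ and ψ′ at x = 0 gives r = (k₁ − k₂)/(k₁ + k₂), so R = r² = 0.03562 and T = 1 − R = 0.9644.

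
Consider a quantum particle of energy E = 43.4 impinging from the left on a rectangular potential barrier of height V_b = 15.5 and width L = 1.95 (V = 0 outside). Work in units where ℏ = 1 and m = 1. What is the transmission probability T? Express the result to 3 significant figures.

Above the barrier the interior wavenumber is k₂ = √(2m(E − V_b))/ℏ = 7.470, giving phase k₂L = 14.57.
Matching at both interfaces gives T⁻¹ = 1 + V_b² sin²(k₂L) / [4E(E − V_b)] = 1.041, hence T = 0.961.

T = 0.961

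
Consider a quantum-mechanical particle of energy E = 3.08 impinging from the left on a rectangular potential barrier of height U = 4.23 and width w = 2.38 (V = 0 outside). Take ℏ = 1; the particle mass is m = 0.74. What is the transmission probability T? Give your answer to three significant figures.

Since E < U the interior solution is evanescent with decay constant κ = √(2m(U − E))/ℏ = 1.305.
κw = 3.105, sinh(κw) = 11.13.
The exact tunnelling result is T⁻¹ = 1 + U² sinh²(κw) / [4E(U − E)] = 157.5, so T = 0.00635.

T = 0.00635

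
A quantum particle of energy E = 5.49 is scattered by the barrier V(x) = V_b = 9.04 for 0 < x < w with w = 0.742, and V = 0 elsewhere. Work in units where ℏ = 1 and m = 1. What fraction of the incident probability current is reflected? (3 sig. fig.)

E < V_b: inside the barrier ψ ∝ e^{±κx} with κ = √(2m(V_b − E))/ℏ = 2.665.
κw = 1.977, sinh(κw) = 3.542.
Matching ψ, ψ′ at both faces gives T = [1 + V_b² sinh²(κw) / (4E(V_b − E))]⁻¹ = 1/14.15 = 0.0707.
R = 1 − T = 0.929.

R = 0.929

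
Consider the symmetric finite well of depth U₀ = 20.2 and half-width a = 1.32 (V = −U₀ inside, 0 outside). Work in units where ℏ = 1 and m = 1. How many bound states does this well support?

The dimensionless depth is z₀ = a√(2mU₀)/ℏ = 1.32 × √(40.40) = 8.390.
The even/odd transcendental equations gain one root per π/2 in z₀, giving N = 1 + ⌊2z₀/π⌋ = 1 + ⌊5.341⌋ = 6.

N = 6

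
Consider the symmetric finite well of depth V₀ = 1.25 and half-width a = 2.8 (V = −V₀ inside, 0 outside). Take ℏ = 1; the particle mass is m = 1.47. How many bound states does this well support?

Define the well-strength parameter z₀ = (a/ℏ)√(2mV₀) = 2.8 × √(2·1.47·1.25) = 5.368.
A new bound state (alternating even/odd) appears each time z₀ passes a multiple of π/2, so N = ⌊2z₀/π⌋ + 1 = ⌊3.417⌋ + 1 = 4.

N = 4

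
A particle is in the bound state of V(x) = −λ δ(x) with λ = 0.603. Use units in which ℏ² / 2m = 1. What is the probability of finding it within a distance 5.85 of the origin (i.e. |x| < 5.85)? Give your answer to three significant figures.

The normalised bound state is ψ = √κ e^{−κ|x|} with κ = mλ/ℏ² = 0.3015.
P(|x| < d) = ∫_{−d}^{d} κ e^{−2κ|x|} dx = 1 − e^{−2κd} = 1 − e^{−3.528} = 0.9706.

P = 0.971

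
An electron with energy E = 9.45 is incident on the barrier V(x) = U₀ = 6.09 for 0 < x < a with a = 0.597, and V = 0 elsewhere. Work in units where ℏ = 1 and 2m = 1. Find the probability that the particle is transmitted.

Above the barrier the interior wavenumber is k₂ = √(2m(E − U₀))/ℏ = 1.833, giving phase k₂a = 1.094.
T = [1 + U₀² sin²(k₂a) / (4E(E − U₀))]⁻¹ = 1/1.231 = 0.813.

T = 0.813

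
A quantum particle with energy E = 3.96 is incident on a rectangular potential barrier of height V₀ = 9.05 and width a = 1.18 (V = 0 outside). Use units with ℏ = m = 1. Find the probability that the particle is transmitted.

E < V₀: inside the barrier ψ ∝ e^{±κx} with κ = √(2m(V₀ − E))/ℏ = 3.191.
κa = 3.765, sinh(κa) = 21.57.
Matching ψ, ψ′ at both faces gives T = [1 + V₀² sinh²(κa) / (4E(V₀ − E))]⁻¹ = 1/473.6 = 0.00211.

T = 0.00211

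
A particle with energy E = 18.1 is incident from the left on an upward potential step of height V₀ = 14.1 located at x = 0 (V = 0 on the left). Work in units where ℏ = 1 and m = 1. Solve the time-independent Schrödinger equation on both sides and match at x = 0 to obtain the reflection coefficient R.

R = 0.130

On each side the TISE gives plane waves with k = √(2m(E − V))/ℏ: k₁ = √(2·1·18.1) = 6.017, k₂ = √(2·1·4) = 2.828.
Continuity of ψ and ψ′ at the step yields the reflection amplitude r = (k₁ − k₂)/(k₁ + k₂) = 0.3605; thus R = |r|² = 0.1299, T = 0.8701.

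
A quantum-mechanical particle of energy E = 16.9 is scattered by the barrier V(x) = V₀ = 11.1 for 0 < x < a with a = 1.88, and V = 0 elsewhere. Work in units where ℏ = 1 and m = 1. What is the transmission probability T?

T = 0.996

Above the barrier the interior wavenumber is k₂ = √(2m(E − V₀))/ℏ = 3.406, giving phase k₂a = 6.403.
T = [1 + V₀² sin²(k₂a) / (4E(E − V₀))]⁻¹ = 1/1.004 = 0.996.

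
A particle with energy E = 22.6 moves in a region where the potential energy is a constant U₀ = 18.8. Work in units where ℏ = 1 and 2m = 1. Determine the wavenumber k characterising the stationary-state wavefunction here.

k = 1.95

With E > U₀ the solution is oscillatory, ψ ∝ e^{±ikx} with k = √(2m(E − U₀))/ℏ.
k = √(2 × 0.5 × 3.8) = 1.949.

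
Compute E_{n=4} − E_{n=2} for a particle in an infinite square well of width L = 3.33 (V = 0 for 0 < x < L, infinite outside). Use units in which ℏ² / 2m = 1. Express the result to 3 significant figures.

E_n = n²π²ℏ²/(2mL²), so ΔE = (4² − 2²) π²ℏ²/(2mL²).
ΔE = 12 × π² / (2 × 0.5 × 3.33²) = 10.68.

ΔE = 10.7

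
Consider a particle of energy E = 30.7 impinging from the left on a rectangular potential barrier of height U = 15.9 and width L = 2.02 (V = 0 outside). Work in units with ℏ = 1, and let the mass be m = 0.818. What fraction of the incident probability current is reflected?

R = 0.0326

Above the barrier the interior wavenumber is k₂ = √(2m(E − U))/ℏ = 4.921, giving phase k₂L = 9.940.
T = [1 + U² sin²(k₂L) / (4E(E − U))]⁻¹ = 1/1.034 = 0.967.
R = 1 − T = 0.0326.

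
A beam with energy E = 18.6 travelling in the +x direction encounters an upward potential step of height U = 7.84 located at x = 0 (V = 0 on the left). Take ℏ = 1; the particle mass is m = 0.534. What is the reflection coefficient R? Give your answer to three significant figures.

The wavenumbers are k₁ = √(2mE)/ℏ = 4.457 on the left and k₂ = √(2m(E − U))/ℏ = 3.390 on the right.
Matching ψ and ψ′ at x = 0 gives r = (k₁ − k₂)/(k₁ + k₂), so R = r² = 0.01849 and T = 1 − R = 0.9815.

R = 0.0185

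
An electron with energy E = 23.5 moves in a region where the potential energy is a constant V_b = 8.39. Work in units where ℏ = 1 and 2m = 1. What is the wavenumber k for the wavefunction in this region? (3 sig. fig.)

k = 3.89

With E > V_b the solution is oscillatory, ψ ∝ e^{±ikx} with k = √(2m(E − V_b))/ℏ.
k = √(2 × 0.5 × 15.11) = 3.887.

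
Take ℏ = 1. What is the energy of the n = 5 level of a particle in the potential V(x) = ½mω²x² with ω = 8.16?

E = 44.9

The oscillator eigenvalues are E_n = ℏω(n + ½), so E_5 = 8.16 × 5.5 = 44.88.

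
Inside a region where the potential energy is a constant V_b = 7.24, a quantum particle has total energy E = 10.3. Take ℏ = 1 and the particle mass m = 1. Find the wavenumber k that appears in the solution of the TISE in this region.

With E > V_b the solution is oscillatory, ψ ∝ e^{±ikx} with k = √(2m(E − V_b))/ℏ.
k = √(2 × 1 × 3.06) = 2.474.

k = 2.47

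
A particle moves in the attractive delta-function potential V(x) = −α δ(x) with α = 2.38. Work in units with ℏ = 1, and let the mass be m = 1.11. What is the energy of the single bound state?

E = -3.14

For x ≠ 0 the bound state is ψ ∝ e^{−κ|x|}; integrating the TISE across the delta gives the cusp condition 2κ = 2mα/ℏ², so κ = 2.642.
Then E = −ℏ²κ²/(2m) = −mα²/(2ℏ²) = -3.144.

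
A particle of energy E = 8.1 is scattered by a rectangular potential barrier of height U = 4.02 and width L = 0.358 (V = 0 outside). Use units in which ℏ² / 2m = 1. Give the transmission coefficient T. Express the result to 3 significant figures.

Above the barrier the interior wavenumber is k₂ = √(2m(E − U))/ℏ = 2.020, giving phase k₂L = 0.7231.
T = [1 + U² sin²(k₂L) / (4E(E − U))]⁻¹ = 1/1.054 = 0.949.

T = 0.949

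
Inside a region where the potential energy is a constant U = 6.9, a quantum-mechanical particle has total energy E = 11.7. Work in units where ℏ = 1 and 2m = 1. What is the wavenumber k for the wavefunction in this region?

With E > U the solution is oscillatory, ψ ∝ e^{±ikx} with k = √(2m(E − U))/ℏ.
k = √(2 × 0.5 × 4.8) = 2.191.

k = 2.19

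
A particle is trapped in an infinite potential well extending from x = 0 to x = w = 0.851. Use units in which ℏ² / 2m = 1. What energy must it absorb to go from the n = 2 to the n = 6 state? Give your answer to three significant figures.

E_n = n²π²ℏ²/(2mw²), so ΔE = (6² − 2²) π²ℏ²/(2mw²).
ΔE = 32 × π² / (2 × 0.5 × 0.851²) = 436.1.

ΔE = 436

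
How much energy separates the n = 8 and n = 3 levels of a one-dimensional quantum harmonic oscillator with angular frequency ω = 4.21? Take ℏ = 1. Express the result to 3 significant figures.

ΔE = 21.1

E_n = ℏω(n + ½), so ΔE = (8 − 3) ℏω = 5 × 4.21 = 21.05.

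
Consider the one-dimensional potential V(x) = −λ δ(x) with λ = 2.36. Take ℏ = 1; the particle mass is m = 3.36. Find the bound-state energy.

For x ≠ 0 the bound state is ψ ∝ e^{−κ|x|}; integrating the TISE across the delta gives the cusp condition 2κ = 2mλ/ℏ², so κ = 7.930.
Then E = −ℏ²κ²/(2m) = −mλ²/(2ℏ²) = -9.357.

E = -9.36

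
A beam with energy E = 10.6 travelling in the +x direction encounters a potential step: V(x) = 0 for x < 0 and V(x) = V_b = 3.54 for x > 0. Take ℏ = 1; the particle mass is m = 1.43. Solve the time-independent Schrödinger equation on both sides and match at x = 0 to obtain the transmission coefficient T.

T = 0.990

On each side the TISE gives plane waves with k = √(2m(E − V))/ℏ: k₁ = √(2·1.43·10.6) = 5.506, k₂ = √(2·1.43·7.06) = 4.494.
Continuity of ψ and ψ′ at the step yields the reflection amplitude r = (k₁ − k₂)/(k₁ + k₂) = 0.1013; thus R = |r|² = 0.01025, T = 0.9897.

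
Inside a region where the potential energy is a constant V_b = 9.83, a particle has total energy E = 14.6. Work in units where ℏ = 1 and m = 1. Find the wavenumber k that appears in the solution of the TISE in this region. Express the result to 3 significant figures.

With E > V_b the solution is oscillatory, ψ ∝ e^{±ikx} with k = √(2m(E − V_b))/ℏ.
k = √(2 × 1 × 4.77) = 3.089.

k = 3.09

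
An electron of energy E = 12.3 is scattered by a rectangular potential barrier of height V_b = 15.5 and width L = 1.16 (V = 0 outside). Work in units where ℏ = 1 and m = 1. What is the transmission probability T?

T = 0.00739

Since E < V_b the interior solution is evanescent with decay constant κ = √(2m(V_b − E))/ℏ = 2.530.
κL = 2.935, sinh(κL) = 9.380.
Matching ψ, ψ′ at both faces gives T = [1 + V_b² sinh²(κL) / (4E(V_b − E))]⁻¹ = 1/135.3 = 0.00739.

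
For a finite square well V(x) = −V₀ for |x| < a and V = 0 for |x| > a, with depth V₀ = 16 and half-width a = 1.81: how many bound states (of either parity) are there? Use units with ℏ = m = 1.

Define the well-strength parameter z₀ = (a/ℏ)√(2mV₀) = 1.81 × √(2·1·16) = 10.24.
A new bound state (alternating even/odd) appears each time z₀ passes a multiple of π/2, so N = ⌊2z₀/π⌋ + 1 = ⌊6.518⌋ + 1 = 7.

N = 7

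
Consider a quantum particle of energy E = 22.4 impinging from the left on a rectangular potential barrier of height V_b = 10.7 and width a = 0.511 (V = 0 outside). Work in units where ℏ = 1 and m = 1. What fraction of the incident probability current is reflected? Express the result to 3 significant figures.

Above the barrier the interior wavenumber is k₂ = √(2m(E − V_b))/ℏ = 4.837, giving phase k₂a = 2.472.
T = [1 + V_b² sin²(k₂a) / (4E(E − V_b))]⁻¹ = 1/1.042 = 0.960.
R = 1 − T = 0.0404.

R = 0.0404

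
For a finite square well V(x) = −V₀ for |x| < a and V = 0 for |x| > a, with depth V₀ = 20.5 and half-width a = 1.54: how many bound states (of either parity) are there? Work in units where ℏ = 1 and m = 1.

N = 7

The dimensionless depth is z₀ = a√(2mV₀)/ℏ = 1.54 × √(41.00) = 9.861.
The even/odd transcendental equations gain one root per π/2 in z₀, giving N = 1 + ⌊2z₀/π⌋ = 1 + ⌊6.278⌋ = 7.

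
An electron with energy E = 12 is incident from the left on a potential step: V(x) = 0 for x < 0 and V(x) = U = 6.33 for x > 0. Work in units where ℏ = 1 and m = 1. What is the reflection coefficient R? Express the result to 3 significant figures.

R = 0.0343

On each side the TISE gives plane waves with k = √(2m(E − V))/ℏ: k₁ = √(2·1·12) = 4.899, k₂ = √(2·1·5.67) = 3.367.
Continuity of ψ and ψ′ at the step yields the reflection amplitude r = (k₁ − k₂)/(k₁ + k₂) = 0.1853; thus R = |r|² = 0.03432, T = 0.9657.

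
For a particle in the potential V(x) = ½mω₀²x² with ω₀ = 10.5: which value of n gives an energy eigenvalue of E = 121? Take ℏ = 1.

E_n = ℏω₀(n + ½) ⇒ n = E/(ℏω₀) − ½ = 121/10.5 − 0.5 = 11.024 → n = 11.

n = 11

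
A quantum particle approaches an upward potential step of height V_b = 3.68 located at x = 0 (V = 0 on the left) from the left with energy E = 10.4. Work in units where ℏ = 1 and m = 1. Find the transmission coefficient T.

The wavenumbers are k₁ = √(2mE)/ℏ = 4.561 on the left and k₂ = √(2m(E − V_b))/ℏ = 3.666 on the right.
Matching ψ and ψ′ at x = 0 gives r = (k₁ − k₂)/(k₁ + k₂), so R = r² = 0.01183 and T = 1 − R = 0.9882.

T = 0.988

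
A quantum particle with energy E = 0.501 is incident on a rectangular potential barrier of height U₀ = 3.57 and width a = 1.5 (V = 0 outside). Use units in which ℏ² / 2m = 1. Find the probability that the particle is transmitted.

E < U₀: inside the barrier ψ ∝ e^{±κx} with κ = √(2m(U₀ − E))/ℏ = 1.752.
κa = 2.628, sinh(κa) = 6.885.
Matching ψ, ψ′ at both faces gives T = [1 + U₀² sinh²(κa) / (4E(U₀ − E))]⁻¹ = 1/99.24 = 0.0101.

T = 0.0101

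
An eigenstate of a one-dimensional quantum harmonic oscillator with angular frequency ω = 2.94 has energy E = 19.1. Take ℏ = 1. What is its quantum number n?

n = 6

E_n = ℏω(n + ½) ⇒ n = E/(ℏω) − ½ = 19.1/2.94 − 0.5 = 5.997 → n = 6.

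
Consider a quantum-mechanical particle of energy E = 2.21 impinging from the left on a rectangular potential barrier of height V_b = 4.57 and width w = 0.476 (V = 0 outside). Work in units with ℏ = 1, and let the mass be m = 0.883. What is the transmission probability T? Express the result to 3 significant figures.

Since E < V_b the interior solution is evanescent with decay constant κ = √(2m(V_b − E))/ℏ = 2.042.
κw = 0.9718, sinh(κw) = 1.132.
Matching ψ, ψ′ at both faces gives T = [1 + V_b² sinh²(κw) / (4E(V_b − E))]⁻¹ = 1/2.283 = 0.438.

T = 0.438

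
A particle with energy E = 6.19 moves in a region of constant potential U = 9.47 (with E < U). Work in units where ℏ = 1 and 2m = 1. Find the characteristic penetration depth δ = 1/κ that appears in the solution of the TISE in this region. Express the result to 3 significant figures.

Since E < U the TISE in this region is ψ'' = κ²ψ with κ = √(2m(U − E))/ℏ.
κ = √(2 × 0.5 × 3.28) = 1.811. The penetration depth is δ = 1/κ = 0.552.

δ = 0.552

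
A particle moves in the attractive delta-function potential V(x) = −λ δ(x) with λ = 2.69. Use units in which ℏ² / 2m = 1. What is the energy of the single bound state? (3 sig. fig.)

For x ≠ 0 the bound state is ψ ∝ e^{−κ|x|}; integrating the TISE across the delta gives the cusp condition 2κ = 2mλ/ℏ², so κ = 1.345.
Then E = −ℏ²κ²/(2m) = −mλ²/(2ℏ²) = -1.809.

E = -1.81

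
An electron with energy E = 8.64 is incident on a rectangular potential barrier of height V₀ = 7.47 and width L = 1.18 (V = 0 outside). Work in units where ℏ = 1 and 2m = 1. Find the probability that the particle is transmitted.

E > V₀: inside the barrier k₂ = √(2m(E − V₀))/ℏ = 1.082, k₂L = 1.276.
T = [1 + V₀² sin²(k₂L) / (4E(E − V₀))]⁻¹ = 1/2.264 = 0.442.

T = 0.442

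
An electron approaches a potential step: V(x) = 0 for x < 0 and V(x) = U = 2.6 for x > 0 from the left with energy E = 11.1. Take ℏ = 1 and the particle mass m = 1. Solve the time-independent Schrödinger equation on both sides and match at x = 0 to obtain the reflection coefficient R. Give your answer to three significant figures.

On each side the TISE gives plane waves with k = √(2m(E − V))/ℏ: k₁ = √(2·1·11.1) = 4.712, k₂ = √(2·1·8.5) = 4.123.
Continuity of ψ and ψ′ at the step yields the reflection amplitude r = (k₁ − k₂)/(k₁ + k₂) = 0.06662; thus R = |r|² = 0.004438, T = 0.9956.

R = 0.00444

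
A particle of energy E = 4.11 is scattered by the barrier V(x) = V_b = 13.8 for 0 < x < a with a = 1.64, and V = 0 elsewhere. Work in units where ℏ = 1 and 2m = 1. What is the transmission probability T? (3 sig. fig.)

T = 0.000123

E < V_b: inside the barrier ψ ∝ e^{±κx} with κ = √(2m(V_b − E))/ℏ = 3.113.
κa = 5.105, sinh(κa) = 82.43.
Matching ψ, ψ′ at both faces gives T = [1 + V_b² sinh²(κa) / (4E(V_b − E))]⁻¹ = 1/8123 = 0.000123.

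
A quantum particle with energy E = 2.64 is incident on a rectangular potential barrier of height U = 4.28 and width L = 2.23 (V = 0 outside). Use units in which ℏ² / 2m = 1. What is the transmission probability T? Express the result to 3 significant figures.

T = 0.0124

E < U: inside the barrier ψ ∝ e^{±κx} with κ = √(2m(U − E))/ℏ = 1.281.
κL = 2.856, sinh(κL) = 8.665.
Matching ψ, ψ′ at both faces gives T = [1 + U² sinh²(κL) / (4E(U − E))]⁻¹ = 1/80.42 = 0.0124.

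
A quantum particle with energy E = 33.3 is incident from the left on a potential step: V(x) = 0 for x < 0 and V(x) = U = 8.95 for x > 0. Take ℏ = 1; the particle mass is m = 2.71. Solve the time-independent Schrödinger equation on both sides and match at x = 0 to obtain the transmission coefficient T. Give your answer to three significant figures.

The wavenumbers are k₁ = √(2mE)/ℏ = 13.43 on the left and k₂ = √(2m(E − U))/ℏ = 11.49 on the right.
Matching ψ and ψ′ at x = 0 gives r = (k₁ − k₂)/(k₁ + k₂), so R = r² = 0.006099 and T = 1 − R = 0.9939.

T = 0.994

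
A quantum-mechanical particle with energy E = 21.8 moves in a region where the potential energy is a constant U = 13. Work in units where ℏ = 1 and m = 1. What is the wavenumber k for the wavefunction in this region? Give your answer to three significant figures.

With E > U the solution is oscillatory, ψ ∝ e^{±ikx} with k = √(2m(E − U))/ℏ.
k = √(2 × 1 × 8.8) = 4.195.

k = 4.20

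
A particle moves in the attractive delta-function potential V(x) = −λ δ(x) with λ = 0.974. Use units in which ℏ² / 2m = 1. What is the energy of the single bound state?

For x ≠ 0 the bound state is ψ ∝ e^{−κ|x|}; integrating the TISE across the delta gives the cusp condition 2κ = 2mλ/ℏ², so κ = 0.4870.
Then E = −ℏ²κ²/(2m) = −mλ²/(2ℏ²) = -0.2372.

E = -0.237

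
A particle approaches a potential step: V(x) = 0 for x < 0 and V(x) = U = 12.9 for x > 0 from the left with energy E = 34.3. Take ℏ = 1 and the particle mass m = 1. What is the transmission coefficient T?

T = 0.986

The wavenumbers are k₁ = √(2mE)/ℏ = 8.283 on the left and k₂ = √(2m(E − U))/ℏ = 6.542 on the right.
Continuity of ψ and ψ′ at the step yields the reflection amplitude r = (k₁ − k₂)/(k₁ + k₂) = 0.1174; thus R = |r|² = 0.01378, T = 0.9862.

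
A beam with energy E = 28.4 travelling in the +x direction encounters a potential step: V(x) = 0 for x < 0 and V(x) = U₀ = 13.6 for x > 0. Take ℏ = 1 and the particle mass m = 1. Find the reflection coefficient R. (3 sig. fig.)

R = 0.0261

The wavenumbers are k₁ = √(2mE)/ℏ = 7.537 on the left and k₂ = √(2m(E − U₀))/ℏ = 5.441 on the right.
Matching ψ and ψ′ at x = 0 gives r = (k₁ − k₂)/(k₁ + k₂), so R = r² = 0.02609 and T = 1 − R = 0.9739.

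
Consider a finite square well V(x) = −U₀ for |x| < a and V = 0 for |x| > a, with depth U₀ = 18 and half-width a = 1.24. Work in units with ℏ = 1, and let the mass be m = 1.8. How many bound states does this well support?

Define the well-strength parameter z₀ = (a/ℏ)√(2mU₀) = 1.24 × √(2·1.8·18) = 9.982.
The even/odd transcendental equations gain one root per π/2 in z₀, giving N = 1 + ⌊2z₀/π⌋ = 1 + ⌊6.355⌋ = 7.

N = 7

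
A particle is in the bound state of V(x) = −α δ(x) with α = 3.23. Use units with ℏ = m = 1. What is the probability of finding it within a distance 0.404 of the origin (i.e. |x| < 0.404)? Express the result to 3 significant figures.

The normalised bound state is ψ = √κ e^{−κ|x|} with κ = mα/ℏ² = 3.230.
P(|x| < d) = ∫_{−d}^{d} κ e^{−2κ|x|} dx = 1 − e^{−2κd} = 1 − e^{−2.610} = 0.9265.

P = 0.926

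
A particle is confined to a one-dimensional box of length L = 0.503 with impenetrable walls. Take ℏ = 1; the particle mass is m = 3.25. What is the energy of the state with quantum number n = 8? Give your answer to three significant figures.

E = 384

The infinite-well eigenfunctions ψ_n = √(2/L) sin(nπx/L) vanish at both walls, giving E_n = n²π²ℏ²/(2mL²).
E_8 = 8² × π² / (2 × 3.25 × 0.503²) = 384.1.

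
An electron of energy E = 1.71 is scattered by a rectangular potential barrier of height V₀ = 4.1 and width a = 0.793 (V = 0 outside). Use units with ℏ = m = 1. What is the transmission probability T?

E < V₀: inside the barrier ψ ∝ e^{±κx} with κ = √(2m(V₀ − E))/ℏ = 2.186.
κa = 1.734, sinh(κa) = 2.743.
Matching ψ, ψ′ at both faces gives T = [1 + V₀² sinh²(κa) / (4E(V₀ − E))]⁻¹ = 1/8.735 = 0.114.

T = 0.114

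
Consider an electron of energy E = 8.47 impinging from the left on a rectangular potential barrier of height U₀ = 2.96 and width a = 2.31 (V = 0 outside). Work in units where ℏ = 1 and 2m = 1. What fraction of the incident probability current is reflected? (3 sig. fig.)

R = 0.0263

Above the barrier the interior wavenumber is k₂ = √(2m(E − U₀))/ℏ = 2.347, giving phase k₂a = 5.422.
T = [1 + U₀² sin²(k₂a) / (4E(E − U₀))]⁻¹ = 1/1.027 = 0.974.
R = 1 − T = 0.0263.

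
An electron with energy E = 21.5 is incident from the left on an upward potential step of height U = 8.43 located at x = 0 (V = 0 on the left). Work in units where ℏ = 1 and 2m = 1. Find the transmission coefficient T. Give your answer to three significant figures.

T = 0.985

The wavenumbers are k₁ = √(2mE)/ℏ = 4.637 on the left and k₂ = √(2m(E − U))/ℏ = 3.615 on the right.
Continuity of ψ and ψ′ at the step yields the reflection amplitude r = (k₁ − k₂)/(k₁ + k₂) = 0.1238; thus R = |r|² = 0.01533, T = 0.9847.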